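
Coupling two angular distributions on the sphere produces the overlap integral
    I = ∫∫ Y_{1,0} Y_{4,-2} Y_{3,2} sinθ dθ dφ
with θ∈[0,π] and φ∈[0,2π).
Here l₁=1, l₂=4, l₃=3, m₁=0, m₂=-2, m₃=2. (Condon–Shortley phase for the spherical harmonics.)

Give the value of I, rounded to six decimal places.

0.213244

m-sum 0 ✓  L=8 even ✓  3≤3≤5 ✓
Π(2lᵢ+1) = 3×9×7 = 189
triangle coeff Δ(1,4,3) = 1/252
Σ_t [1,1]: t=1:−1/36 = -1/36
(3j)²=4/63 [(1 4 3; 0 0 0)], sign=+1
Σ_t [1,1]: t=1:−1/120 = -1/120
(3j)²=1/21 [(1 4 3; 0 -2 2)], sign=+1
⇒ 4πI² = 4/7
I = (+1)√(4/7/(4π)) = 0.21324362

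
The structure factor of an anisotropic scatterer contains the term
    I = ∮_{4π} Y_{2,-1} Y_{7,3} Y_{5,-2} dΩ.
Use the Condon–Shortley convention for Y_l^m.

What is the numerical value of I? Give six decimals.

Rules hold: Σm=0, L=14 even, 5≤5≤9.
N = 5·15·11 = 825
Δ = 4!·0!·10!/15! = 1/15015
Racah Σ t=2..2: t=2:+1/57600 = 1/57600
⇒ 3j(2 7 5; 0 0 0)² = 21/715, sgn -1
Racah Σ t=3..3: t=3:−1/181440 = -1/181440
⇒ 3j(2 7 5; -1 3 -2)² = 32/1001, sgn +1
4πI² = N·(3j₀)²·(3jₘ)² = 1440/1859
I = -1·√(0.77461/4π) = -0.24827707

-0.248277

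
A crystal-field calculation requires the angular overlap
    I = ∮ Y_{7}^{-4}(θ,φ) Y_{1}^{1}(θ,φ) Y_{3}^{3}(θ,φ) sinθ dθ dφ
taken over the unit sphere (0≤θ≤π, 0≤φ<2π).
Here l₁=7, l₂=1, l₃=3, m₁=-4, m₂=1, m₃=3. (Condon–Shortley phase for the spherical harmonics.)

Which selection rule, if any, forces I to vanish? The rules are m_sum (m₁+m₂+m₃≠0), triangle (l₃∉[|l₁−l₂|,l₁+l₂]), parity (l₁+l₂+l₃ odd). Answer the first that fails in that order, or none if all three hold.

triangle

azimuthal sum: -4 + 1 + 3 = 0  ✓
6 ≤ 3 ≤ 8 (triangle on l)  ✗
L = 7 + 1 + 3 = 11 (odd)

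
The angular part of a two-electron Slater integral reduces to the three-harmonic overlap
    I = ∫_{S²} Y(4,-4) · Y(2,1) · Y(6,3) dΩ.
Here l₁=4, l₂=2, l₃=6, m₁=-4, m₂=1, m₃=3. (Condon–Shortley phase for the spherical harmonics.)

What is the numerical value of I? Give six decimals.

-0.047713

m-sum 0 ✓  L=12 even ✓  2≤6≤6 ✓
Π(2lᵢ+1) = 9×5×13 = 585
triangle coeff Δ(4,2,6) = 1/6435
Σ_t [0,0]: t=0:+1/2304 = 1/2304
(3j)²=5/143 [(4 2 6; 0 0 0)], sign=+1
Σ_t [0,0]: t=0:+1/241920 = 1/241920
(3j)²=1/715 [(4 2 6; -4 1 3)], sign=-1
⇒ 4πI² = 45/1573
I = (-1)√(45/1573/(4π)) = -0.04771303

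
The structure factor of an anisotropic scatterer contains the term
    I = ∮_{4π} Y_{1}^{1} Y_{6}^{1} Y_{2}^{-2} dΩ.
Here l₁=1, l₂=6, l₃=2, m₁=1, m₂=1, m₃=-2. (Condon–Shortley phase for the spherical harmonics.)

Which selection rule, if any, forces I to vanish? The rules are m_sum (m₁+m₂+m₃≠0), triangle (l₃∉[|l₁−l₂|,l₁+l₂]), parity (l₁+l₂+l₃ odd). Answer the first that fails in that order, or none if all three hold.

m₁+m₂+m₃ = 1 + 1 − 2 = 0  ✓
triangle: |1−6|=5 ≤ l₃=2 ≤ 1+6=7  ✗
parity: l₁+l₂+l₃ = 9 is odd

triangle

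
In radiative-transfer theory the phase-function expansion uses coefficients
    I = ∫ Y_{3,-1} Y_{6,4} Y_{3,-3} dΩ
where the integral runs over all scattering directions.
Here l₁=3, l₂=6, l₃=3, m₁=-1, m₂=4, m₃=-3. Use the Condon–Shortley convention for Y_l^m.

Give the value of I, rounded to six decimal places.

Checks pass: Σm=0; 12 even; l₃=3∈[3,9].
(2·3+1)(2·6+1)(2·3+1) = 637
Δ: 6! 0! 6! / 13! → 1/12012
sum: t=3:−1/1296 = -1/1296
3j²(3 6 3; 0 0 0) = Δ·Π!·Σ² = 100/3003  (sign +1)
sum: t=4:+1/34560 = 1/34560
3j²(3 6 3; -1 4 -3) = Δ·Π!·Σ² = 5/286  (sign +1)
combine: 4πI² = 637·100/3003·5/286 = 1750/4719
take √, sign +1: I = 0.17178653

0.171787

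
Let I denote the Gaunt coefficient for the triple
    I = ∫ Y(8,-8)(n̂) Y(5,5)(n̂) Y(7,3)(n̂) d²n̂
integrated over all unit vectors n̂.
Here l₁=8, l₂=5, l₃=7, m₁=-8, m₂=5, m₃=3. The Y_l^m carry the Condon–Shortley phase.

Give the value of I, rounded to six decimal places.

Rules hold: Σm=0, L=20 even, 3≤7≤13.
N = 17·11·15 = 2805
Δ = 6!·10!·4!/21! = 1/814773960
Racah Σ t=1..5: t=1:−1/87091200 t=2:+1/4976640 t=3:−1/2073600 t=4:+1/4976640 t=5:−1/87091200 = -1/9676800
⇒ 3j(8 5 7; 0 0 0)² = 360/46189, sgn +1
Racah Σ t=6..6: t=6:+1/62705664000 = 1/62705664000
⇒ 3j(8 5 7; -8 5 3)² = 2/969, sgn +1
4πI² = N·(3j₀)²·(3jₘ)² = 3600/79781
I = +1·√(0.0451235/4π) = 0.05992342

0.059923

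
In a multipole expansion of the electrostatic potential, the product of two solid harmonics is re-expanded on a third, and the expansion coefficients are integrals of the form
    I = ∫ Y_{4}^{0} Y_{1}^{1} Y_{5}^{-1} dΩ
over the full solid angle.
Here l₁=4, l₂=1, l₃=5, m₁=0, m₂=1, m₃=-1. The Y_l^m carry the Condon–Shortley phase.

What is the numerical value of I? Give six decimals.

Rules hold: Σm=0, L=10 even, 3≤5≤5.
N = 9·3·11 = 297
Δ = 0!·8!·2!/11! = 1/495
Racah Σ t=0..0: t=0:+1/576 = 1/576
⇒ 3j(4 1 5; 0 0 0)² = 5/99, sgn -1
Racah Σ t=0..0: t=0:+1/1152 = 1/1152
⇒ 3j(4 1 5; 0 1 -1)² = 1/33, sgn +1
4πI² = N·(3j₀)²·(3jₘ)² = 5/11
I = -1·√(0.454545/4π) = -0.19018827

-0.190188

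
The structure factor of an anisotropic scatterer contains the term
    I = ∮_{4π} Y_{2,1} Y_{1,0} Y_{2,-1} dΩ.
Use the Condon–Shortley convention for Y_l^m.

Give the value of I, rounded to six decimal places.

0.000000

l₁+l₂+l₃=5 is odd: 3j(l;000)=0 ⇒ I=0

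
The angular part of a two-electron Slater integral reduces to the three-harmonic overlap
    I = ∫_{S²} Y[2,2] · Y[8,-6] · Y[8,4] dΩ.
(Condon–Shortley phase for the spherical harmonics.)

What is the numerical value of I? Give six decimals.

m-sum 0 ✓  L=18 even ✓  6≤8≤10 ✓
Π(2lᵢ+1) = 5×17×17 = 1445
triangle coeff Δ(2,8,8) = 1/348840
Σ_t [0,2]: t=0:+1/116121600 t=1:−1/25401600 t=2:+1/116121600 = -1/45158400
(3j)²=24/1615 [(2 8 8; 0 0 0)], sign=-1
Σ_t [0,0]: t=0:+1/3832012800 = 1/3832012800
(3j)²=91/9690 [(2 8 8; 2 -6 4)], sign=+1
⇒ 4πI² = 364/1805
I = (-1)√(364/1805/(4π)) = -0.12667974

-0.126680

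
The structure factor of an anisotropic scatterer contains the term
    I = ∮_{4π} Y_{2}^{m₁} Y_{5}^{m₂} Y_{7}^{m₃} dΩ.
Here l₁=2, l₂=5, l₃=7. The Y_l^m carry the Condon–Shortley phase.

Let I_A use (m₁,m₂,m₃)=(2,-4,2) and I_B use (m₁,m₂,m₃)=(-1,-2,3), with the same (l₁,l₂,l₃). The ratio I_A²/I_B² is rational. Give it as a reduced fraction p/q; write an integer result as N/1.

1/96

Shared (l₁,l₂,l₃)=(2,5,7): N and (l;000)² cancel in I_A²/I_B².
A: Δ = 0!·4!·10!/15! = 1/15015; Racah Σ t=0..0: t=0:+1/8709120 = 1/8709120; ⇒ 3j(2 5 7; 2 -4 2)² = 1/3003, sgn -1
B: Δ = 0!·4!·10!/15! = 1/15015; Racah Σ t=0..0: t=0:+1/181440 = 1/181440; ⇒ 3j(2 5 7; -1 -2 3)² = 32/1001, sgn +1
I_A²/I_B² = (1/3003)/(32/1001) = 1/96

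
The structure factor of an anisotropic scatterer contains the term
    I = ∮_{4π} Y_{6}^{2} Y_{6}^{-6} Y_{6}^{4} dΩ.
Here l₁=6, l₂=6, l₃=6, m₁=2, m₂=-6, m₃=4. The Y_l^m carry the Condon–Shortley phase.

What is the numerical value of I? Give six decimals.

-0.158872

m-sum 0 ✓  L=18 even ✓  0≤6≤12 ✓
Π(2lᵢ+1) = 13×13×13 = 2197
triangle coeff Δ(6,6,6) = 1/325909584
Σ_t [0,6]: t=0:+1/373248000 t=1:−1/1728000 t=2:+1/110592 t=3:−1/46656 t=4:+1/110592 t=5:−1/1728000 t=6:+1/373248000 = -7/1555200
(3j)²=400/46189 [(6 6 6; 0 0 0)], sign=-1
Σ_t [0,0]: t=0:+1/24883200 = 1/24883200
(3j)²=70/4199 [(6 6 6; 2 -6 4)], sign=+1
⇒ 4πI² = 364000/1147619
I = (-1)√(364000/1147619/(4π)) = -0.15887183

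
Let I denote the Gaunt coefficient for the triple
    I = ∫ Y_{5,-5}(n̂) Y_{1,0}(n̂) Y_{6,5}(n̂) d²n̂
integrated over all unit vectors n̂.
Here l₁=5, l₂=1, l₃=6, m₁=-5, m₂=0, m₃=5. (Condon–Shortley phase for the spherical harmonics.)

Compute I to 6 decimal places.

-0.135514

Rules hold: Σm=0, L=12 even, 4≤6≤6.
N = 11·3·13 = 429
Δ = 0!·10!·2!/13! = 1/858
Racah Σ t=0..0: t=0:+1/14400 = 1/14400
⇒ 3j(5 1 6; 0 0 0)² = 6/143, sgn +1
Racah Σ t=0..0: t=0:+1/3628800 = 1/3628800
⇒ 3j(5 1 6; -5 0 5)² = 1/78, sgn -1
4πI² = N·(3j₀)²·(3jₘ)² = 3/13
I = -1·√(0.230769/4π) = -0.13551395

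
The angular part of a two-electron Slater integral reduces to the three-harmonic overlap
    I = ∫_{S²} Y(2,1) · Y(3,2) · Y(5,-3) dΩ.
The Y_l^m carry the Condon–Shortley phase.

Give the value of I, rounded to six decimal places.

-0.253584

m-sum 0 ✓  L=10 even ✓  1≤5≤5 ✓
Π(2lᵢ+1) = 5×7×11 = 385
triangle coeff Δ(2,3,5) = 1/2310
Σ_t [0,0]: t=0:+1/144 = 1/144
(3j)²=10/231 [(2 3 5; 0 0 0)], sign=-1
Σ_t [0,0]: t=0:+1/720 = 1/720
(3j)²=8/165 [(2 3 5; 1 2 -3)], sign=+1
⇒ 4πI² = 80/99
I = (-1)√(80/99/(4π)) = -0.25358436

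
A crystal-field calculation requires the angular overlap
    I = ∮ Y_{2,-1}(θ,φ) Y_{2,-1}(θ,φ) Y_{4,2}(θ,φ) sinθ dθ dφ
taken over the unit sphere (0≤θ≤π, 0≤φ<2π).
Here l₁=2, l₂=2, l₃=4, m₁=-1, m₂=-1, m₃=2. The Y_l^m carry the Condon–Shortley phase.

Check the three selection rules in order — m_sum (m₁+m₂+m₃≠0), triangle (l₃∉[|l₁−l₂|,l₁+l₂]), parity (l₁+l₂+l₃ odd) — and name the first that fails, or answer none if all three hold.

Σmᵢ = 0  ✓
l₃∈[|l₁−l₂|,l₁+l₂]=[0,4], have l₃=4  ✓
Σlᵢ = 8 ⇒ even  ✓

none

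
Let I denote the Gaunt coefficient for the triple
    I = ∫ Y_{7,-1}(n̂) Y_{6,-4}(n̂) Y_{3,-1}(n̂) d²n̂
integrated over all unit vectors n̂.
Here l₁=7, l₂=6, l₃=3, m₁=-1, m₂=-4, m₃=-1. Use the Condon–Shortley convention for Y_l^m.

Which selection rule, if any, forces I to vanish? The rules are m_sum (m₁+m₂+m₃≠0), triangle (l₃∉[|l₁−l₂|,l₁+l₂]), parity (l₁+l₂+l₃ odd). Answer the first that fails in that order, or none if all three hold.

azimuthal sum: -1 − 4 − 1 = -6  ✗
1 ≤ 3 ≤ 13 (triangle on l)
L = 7 + 6 + 3 = 16 (even)

m_sum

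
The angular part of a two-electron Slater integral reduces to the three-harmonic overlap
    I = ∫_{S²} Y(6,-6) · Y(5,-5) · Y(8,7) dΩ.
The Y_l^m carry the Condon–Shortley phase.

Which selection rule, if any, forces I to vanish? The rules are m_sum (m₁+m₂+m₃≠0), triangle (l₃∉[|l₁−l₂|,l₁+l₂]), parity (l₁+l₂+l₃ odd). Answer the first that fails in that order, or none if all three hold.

azimuthal sum: -6 − 5 + 7 = -4  ✗
1 ≤ 8 ≤ 11 (triangle on l)
L = 6 + 5 + 8 = 19 (odd)

m_sum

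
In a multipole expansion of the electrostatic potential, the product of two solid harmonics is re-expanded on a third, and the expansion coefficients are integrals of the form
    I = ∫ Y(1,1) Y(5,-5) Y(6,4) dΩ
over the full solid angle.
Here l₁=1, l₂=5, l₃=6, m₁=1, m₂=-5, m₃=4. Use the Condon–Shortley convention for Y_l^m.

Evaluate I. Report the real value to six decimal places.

Checks pass: Σm=0; 12 even; l₃=6∈[4,6].
(2·1+1)(2·5+1)(2·6+1) = 429
Δ: 0! 2! 10! / 13! → 1/858
sum: t=0:+1/14400 = 1/14400
3j²(1 5 6; 0 0 0) = Δ·Π!·Σ² = 6/143  (sign +1)
sum: t=0:+1/7257600 = 1/7257600
3j²(1 5 6; 1 -5 4) = Δ·Π!·Σ² = 1/858  (sign +1)
combine: 4πI² = 429·6/143·1/858 = 3/143
take √, sign +1: I = 0.04085899

0.040859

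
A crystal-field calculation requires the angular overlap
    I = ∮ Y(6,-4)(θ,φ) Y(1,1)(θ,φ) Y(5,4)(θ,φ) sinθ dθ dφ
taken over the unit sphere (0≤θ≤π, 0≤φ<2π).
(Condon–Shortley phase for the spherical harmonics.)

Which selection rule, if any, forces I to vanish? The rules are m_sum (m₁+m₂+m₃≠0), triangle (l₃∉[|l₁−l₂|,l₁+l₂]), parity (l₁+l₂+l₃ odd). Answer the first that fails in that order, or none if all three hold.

m₁+m₂+m₃ = -4 + 1 + 4 = 1  ✗
triangle: |6−1|=5 ≤ l₃=5 ≤ 6+1=7
parity: l₁+l₂+l₃ = 12 is even

m_sum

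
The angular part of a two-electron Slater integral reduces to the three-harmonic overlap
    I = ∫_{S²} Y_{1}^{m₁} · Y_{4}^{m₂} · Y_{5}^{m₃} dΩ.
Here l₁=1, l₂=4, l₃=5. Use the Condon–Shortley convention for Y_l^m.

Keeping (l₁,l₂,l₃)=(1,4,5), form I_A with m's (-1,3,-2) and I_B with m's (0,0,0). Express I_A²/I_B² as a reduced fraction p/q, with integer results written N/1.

3/25

l's match ⇒ only the (l;m) 3-j factors differ between A and B.
A: triangle coeff Δ(1,4,5) = 1/495; Σ_t [0,0]: t=0:+1/10080 = 1/10080; (3j)²=1/165 [(1 4 5; -1 3 -2)], sign=-1
B: triangle coeff Δ(1,4,5) = 1/495; Σ_t [0,0]: t=0:+1/576 = 1/576; (3j)²=5/99 [(1 4 5; 0 0 0)], sign=-1
I_A²/I_B² = (1/165)/(5/99) = 3/25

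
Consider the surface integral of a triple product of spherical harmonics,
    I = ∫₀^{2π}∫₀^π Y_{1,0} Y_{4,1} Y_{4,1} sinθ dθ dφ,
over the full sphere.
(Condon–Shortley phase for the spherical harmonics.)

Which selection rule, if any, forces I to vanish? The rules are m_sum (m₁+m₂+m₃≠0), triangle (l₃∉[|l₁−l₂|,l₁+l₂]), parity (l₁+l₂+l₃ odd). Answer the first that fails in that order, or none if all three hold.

m_sum

m₁+m₂+m₃ = 0 + 1 + 1 = 2  ✗
triangle: |1−4|=3 ≤ l₃=4 ≤ 1+4=5
parity: l₁+l₂+l₃ = 9 is odd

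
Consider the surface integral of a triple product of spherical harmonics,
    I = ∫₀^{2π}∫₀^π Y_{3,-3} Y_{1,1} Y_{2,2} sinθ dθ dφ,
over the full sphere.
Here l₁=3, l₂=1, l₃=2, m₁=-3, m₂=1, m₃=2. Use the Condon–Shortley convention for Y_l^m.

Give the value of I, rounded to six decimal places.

Checks pass: Σm=0; 6 even; l₃=2∈[2,4].
(2·3+1)(2·1+1)(2·2+1) = 105
Δ: 2! 4! 0! / 7! → 1/105
sum: t=1:−1/4 = -1/4
3j²(3 1 2; 0 0 0) = Δ·Π!·Σ² = 3/35  (sign -1)
sum: t=2:+1/48 = 1/48
3j²(3 1 2; -3 1 2) = Δ·Π!·Σ² = 1/7  (sign +1)
combine: 4πI² = 105·3/35·1/7 = 9/7
take √, sign -1: I = -0.31986543

-0.319865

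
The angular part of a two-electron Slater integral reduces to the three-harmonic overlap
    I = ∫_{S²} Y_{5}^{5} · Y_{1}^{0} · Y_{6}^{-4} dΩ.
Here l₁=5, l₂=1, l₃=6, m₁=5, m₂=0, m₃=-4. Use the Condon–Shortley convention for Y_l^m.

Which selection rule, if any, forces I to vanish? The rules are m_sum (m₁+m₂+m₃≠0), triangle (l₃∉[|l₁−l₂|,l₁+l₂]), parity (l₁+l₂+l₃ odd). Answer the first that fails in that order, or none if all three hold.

Σmᵢ = 1  ✗
l₃∈[|l₁−l₂|,l₁+l₂]=[4,6], have l₃=6
Σlᵢ = 12 ⇒ even

m_sum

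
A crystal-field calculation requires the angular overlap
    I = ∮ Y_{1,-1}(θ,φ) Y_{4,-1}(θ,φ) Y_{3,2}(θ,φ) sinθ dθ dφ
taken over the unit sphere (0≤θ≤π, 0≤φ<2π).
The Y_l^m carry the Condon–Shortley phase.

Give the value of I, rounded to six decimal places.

m-sum 0 ✓  L=8 even ✓  3≤3≤5 ✓
Π(2lᵢ+1) = 3×9×7 = 189
triangle coeff Δ(1,4,3) = 1/252
Σ_t [1,1]: t=1:−1/36 = -1/36
(3j)²=4/63 [(1 4 3; 0 0 0)], sign=+1
Σ_t [2,2]: t=2:+1/240 = 1/240
(3j)²=1/84 [(1 4 3; -1 -1 2)], sign=-1
⇒ 4πI² = 1/7
I = (-1)√(1/7/(4π)) = -0.10662181

-0.106622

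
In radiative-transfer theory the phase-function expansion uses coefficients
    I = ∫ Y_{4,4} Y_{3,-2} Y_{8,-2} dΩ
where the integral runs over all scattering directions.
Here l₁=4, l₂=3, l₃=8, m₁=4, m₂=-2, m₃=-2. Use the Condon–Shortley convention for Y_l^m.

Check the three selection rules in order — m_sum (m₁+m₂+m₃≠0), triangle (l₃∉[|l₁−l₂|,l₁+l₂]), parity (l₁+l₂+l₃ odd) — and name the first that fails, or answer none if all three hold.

azimuthal sum: 4 − 2 − 2 = 0  ✓
1 ≤ 8 ≤ 7 (triangle on l)  ✗
L = 4 + 3 + 8 = 15 (odd)

triangle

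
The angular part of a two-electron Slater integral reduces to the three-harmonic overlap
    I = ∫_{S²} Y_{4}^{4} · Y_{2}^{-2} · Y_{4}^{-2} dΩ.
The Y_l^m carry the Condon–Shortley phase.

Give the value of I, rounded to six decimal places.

m-sum 0 ✓  L=10 even ✓  2≤4≤6 ✓
Π(2lᵢ+1) = 9×5×9 = 405
triangle coeff Δ(4,2,4) = 1/13860
Σ_t [0,2]: t=0:+1/192 t=1:−1/36 t=2:+1/192 = -5/288
(3j)²=20/693 [(4 2 4; 0 0 0)], sign=-1
Σ_t [0,0]: t=0:+1/2880 = 1/2880
(3j)²=2/165 [(4 2 4; 4 -2 -2)], sign=+1
⇒ 4πI² = 120/847
I = (-1)√(120/847/(4π)) = -0.10618031

-0.106180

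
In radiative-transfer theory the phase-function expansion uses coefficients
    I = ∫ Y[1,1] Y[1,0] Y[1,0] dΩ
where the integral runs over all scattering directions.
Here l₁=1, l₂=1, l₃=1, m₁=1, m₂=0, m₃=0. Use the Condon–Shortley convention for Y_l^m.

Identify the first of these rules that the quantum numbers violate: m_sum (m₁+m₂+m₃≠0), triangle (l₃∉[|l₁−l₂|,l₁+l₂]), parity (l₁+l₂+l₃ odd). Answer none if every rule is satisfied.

Σmᵢ = 1  ✗
l₃∈[|l₁−l₂|,l₁+l₂]=[0,2], have l₃=1
Σlᵢ = 3 ⇒ odd

m_sum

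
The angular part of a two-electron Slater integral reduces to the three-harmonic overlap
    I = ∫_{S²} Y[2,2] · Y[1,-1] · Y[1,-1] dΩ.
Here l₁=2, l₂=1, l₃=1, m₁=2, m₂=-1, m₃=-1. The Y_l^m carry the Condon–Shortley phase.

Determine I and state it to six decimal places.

0.309019

m-sum 0 ✓  L=4 even ✓  1≤1≤3 ✓
Π(2lᵢ+1) = 5×3×3 = 45
triangle coeff Δ(2,1,1) = 1/30
Σ_t [1,1]: t=1:−1/1 = -1/1
(3j)²=2/15 [(2 1 1; 0 0 0)], sign=+1
Σ_t [0,0]: t=0:+1/4 = 1/4
(3j)²=1/5 [(2 1 1; 2 -1 -1)], sign=+1
⇒ 4πI² = 6/5
I = (+1)√(6/5/(4π)) = 0.30901936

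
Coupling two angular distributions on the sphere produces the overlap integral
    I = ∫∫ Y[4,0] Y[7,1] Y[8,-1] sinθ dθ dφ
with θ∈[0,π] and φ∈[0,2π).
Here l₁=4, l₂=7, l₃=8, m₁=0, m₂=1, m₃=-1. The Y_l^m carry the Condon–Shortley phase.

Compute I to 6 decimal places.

L=19 odd ⇒ parity kills the (l;000) factor ⇒ I = 0

0.000000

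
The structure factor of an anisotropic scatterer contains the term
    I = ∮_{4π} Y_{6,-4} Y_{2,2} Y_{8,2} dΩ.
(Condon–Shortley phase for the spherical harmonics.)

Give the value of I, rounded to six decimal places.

Rules hold: Σm=0, L=16 even, 4≤8≤8.
N = 13·5·17 = 1105
Δ = 0!·12!·4!/17! = 1/30940
Racah Σ t=0..0: t=0:+1/2073600 = 1/2073600
⇒ 3j(6 2 8; 0 0 0)² = 28/1105, sgn +1
Racah Σ t=0..0: t=0:+1/174182400 = 1/174182400
⇒ 3j(6 2 8; -4 2 2)² = 3/6188, sgn +1
4πI² = N·(3j₀)²·(3jₘ)² = 3/221
I = +1·√(0.0135747/4π) = 0.03286696

0.032867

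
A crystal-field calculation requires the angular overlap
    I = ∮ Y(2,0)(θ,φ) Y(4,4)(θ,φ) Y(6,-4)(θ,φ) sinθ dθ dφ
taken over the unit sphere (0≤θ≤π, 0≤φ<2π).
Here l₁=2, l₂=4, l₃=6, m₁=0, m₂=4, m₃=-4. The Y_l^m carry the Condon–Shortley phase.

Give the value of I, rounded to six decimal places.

0.106690

Checks pass: Σm=0; 12 even; l₃=6∈[2,6].
(2·2+1)(2·4+1)(2·6+1) = 585
Δ: 0! 4! 8! / 13! → 1/6435
sum: t=0:+1/2304 = 1/2304
3j²(2 4 6; 0 0 0) = Δ·Π!·Σ² = 5/143  (sign +1)
sum: t=0:+1/161280 = 1/161280
3j²(2 4 6; 0 4 -4) = Δ·Π!·Σ² = 1/143  (sign +1)
combine: 4πI² = 585·5/143·1/143 = 225/1573
take √, sign +1: I = 0.10668957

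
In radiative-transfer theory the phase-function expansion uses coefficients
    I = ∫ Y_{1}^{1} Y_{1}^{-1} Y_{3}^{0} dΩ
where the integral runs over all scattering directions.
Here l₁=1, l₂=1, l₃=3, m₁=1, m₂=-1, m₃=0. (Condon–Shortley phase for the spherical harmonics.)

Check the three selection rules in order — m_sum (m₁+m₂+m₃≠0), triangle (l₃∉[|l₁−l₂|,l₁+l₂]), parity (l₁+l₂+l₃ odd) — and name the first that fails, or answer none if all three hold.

azimuthal sum: 1 − 1 + 0 = 0  ✓
0 ≤ 3 ≤ 2 (triangle on l)  ✗
L = 1 + 1 + 3 = 5 (odd)

triangle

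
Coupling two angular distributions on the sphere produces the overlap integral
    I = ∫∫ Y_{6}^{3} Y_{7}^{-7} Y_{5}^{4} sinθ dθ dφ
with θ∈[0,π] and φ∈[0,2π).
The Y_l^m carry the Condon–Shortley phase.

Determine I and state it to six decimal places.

0.142065

Rules hold: Σm=0, L=18 even, 1≤5≤13.
N = 13·15·11 = 2145
Δ = 8!·4!·6!/19! = 1/174594420
Racah Σ t=2..6: t=2:+1/4147200 t=3:−1/207360 t=4:+1/82944 t=5:−1/207360 t=6:+1/4147200 = 1/345600
⇒ 3j(6 7 5; 0 0 0)² = 420/46189, sgn -1
Racah Σ t=0..0: t=0:+1/174182400 = 1/174182400
⇒ 3j(6 7 5; 3 -7 4)² = 21/1615, sgn -1
4πI² = N·(3j₀)²·(3jₘ)² = 26460/104329
I = +1·√(0.253621/4π) = 0.14206512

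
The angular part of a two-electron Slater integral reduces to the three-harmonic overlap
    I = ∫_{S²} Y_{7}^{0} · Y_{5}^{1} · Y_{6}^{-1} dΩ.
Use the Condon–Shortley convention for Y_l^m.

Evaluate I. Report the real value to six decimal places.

-0.026775

Checks pass: Σm=0; 18 even; l₃=6∈[2,12].
(2·7+1)(2·5+1)(2·6+1) = 2145
Δ: 6! 8! 4! / 19! → 1/174594420
sum: t=1:−1/4147200 t=2:+1/207360 t=3:−1/82944 t=4:+1/207360 t=5:−1/4147200 = -1/345600
3j²(7 5 6; 0 0 0) = Δ·Π!·Σ² = 420/46189  (sign -1)
sum: t=2:+1/829440 t=3:−1/124416 t=4:+1/138240 t=5:−1/1036800 t=6:+1/87091200 = -1/1814400
3j²(7 5 6; 0 1 -1) = Δ·Π!·Σ² = 64/138567  (sign +1)
combine: 4πI² = 2145·420/46189·64/138567 = 134400/14919047
take √, sign -1: I = -0.02677467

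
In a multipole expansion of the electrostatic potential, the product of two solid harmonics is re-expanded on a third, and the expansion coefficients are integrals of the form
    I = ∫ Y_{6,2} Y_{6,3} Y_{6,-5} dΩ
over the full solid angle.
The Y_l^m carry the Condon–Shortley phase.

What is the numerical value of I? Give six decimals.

m-sum 0 ✓  L=18 even ✓  0≤6≤12 ✓
Π(2lᵢ+1) = 13×13×13 = 2197
triangle coeff Δ(6,6,6) = 1/325909584
Σ_t [0,6]: t=0:+1/373248000 t=1:−1/1728000 t=2:+1/110592 t=3:−1/46656 t=4:+1/110592 t=5:−1/1728000 t=6:+1/373248000 = -7/1555200
(3j)²=400/46189 [(6 6 6; 0 0 0)], sign=-1
Σ_t [3,4]: t=3:−1/3110400 t=4:+1/4147200 = -1/12441600
(3j)²=7/4199 [(6 6 6; 2 3 -5)], sign=+1
⇒ 4πI² = 36400/1147619
I = (-1)√(36400/1147619/(4π)) = -0.05023968

-0.050240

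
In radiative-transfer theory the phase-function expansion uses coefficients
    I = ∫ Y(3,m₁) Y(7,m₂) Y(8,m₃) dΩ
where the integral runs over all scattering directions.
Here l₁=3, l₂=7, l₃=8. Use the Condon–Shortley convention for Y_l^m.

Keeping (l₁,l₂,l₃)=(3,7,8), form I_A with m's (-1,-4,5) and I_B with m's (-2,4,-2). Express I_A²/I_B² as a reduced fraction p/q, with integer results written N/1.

45253/79475

Same 3,7,8: normalisation and zero-m 3j drop out of the ratio.
A: Δ: 2! 4! 12! / 19! → 1/5290740; sum: t=0:+1/104509440 t=1:−1/43545600 t=2:+1/319334400 = -59/5748019200; 3j²(3 7 8; -1 -4 5) = Δ·Π!·Σ² = 3481/406980  (sign +1)
B: Δ: 2! 4! 12! / 19! → 1/5290740; sum: t=1:−1/174182400 t=2:+1/26127360 = 17/522547200; 3j²(3 7 8; -2 4 -2) = Δ·Π!·Σ² = 935/62244  (sign +1)
I_A²/I_B² = (3481/406980)/(935/62244) = 45253/79475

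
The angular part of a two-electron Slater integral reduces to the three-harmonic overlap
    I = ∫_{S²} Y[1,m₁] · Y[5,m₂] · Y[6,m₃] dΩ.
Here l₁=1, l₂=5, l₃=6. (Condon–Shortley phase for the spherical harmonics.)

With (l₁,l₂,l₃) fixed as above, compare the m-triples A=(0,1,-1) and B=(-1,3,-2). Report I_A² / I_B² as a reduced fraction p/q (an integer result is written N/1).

Shared (l₁,l₂,l₃)=(1,5,6): N and (l;000)² cancel in I_A²/I_B².
A: Δ = 0!·2!·10!/13! = 1/858; Racah Σ t=0..0: t=0:+1/17280 = 1/17280; ⇒ 3j(1 5 6; 0 1 -1)² = 35/858, sgn -1
B: Δ = 0!·2!·10!/13! = 1/858; Racah Σ t=0..0: t=0:+1/161280 = 1/161280; ⇒ 3j(1 5 6; -1 3 -2)² = 1/143, sgn +1
I_A²/I_B² = (35/858)/(1/143) = 35/6

35/6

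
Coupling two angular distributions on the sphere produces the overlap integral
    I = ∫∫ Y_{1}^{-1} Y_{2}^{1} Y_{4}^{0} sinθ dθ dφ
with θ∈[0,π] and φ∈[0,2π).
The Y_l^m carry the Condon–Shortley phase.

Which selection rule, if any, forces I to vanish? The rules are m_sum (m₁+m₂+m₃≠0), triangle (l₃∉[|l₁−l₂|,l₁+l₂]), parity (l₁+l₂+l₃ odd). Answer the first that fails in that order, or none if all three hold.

triangle

Σmᵢ = 0  ✓
l₃∈[|l₁−l₂|,l₁+l₂]=[1,3], have l₃=4  ✗
Σlᵢ = 7 ⇒ odd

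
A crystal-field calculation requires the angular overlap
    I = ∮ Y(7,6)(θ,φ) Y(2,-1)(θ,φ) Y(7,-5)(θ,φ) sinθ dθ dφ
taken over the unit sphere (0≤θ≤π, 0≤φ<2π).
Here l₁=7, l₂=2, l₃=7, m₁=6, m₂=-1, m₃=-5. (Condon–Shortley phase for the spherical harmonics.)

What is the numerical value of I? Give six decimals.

Checks pass: Σm=0; 16 even; l₃=7∈[5,9].
(2·7+1)(2·2+1)(2·7+1) = 1125
Δ: 2! 12! 2! / 17! → 1/185640
sum: t=0:+1/2419200 t=1:−1/518400 t=2:+1/2419200 = -1/907200
3j²(7 2 7; 0 0 0) = Δ·Π!·Σ² = 56/3315  (sign +1)
sum: t=0:+1/79833600 t=1:−1/958003200 = 1/87091200
3j²(7 2 7; 6 -1 -5) = Δ·Π!·Σ² = 121/4760  (sign +1)
combine: 4πI² = 1125·56/3315·121/4760 = 1815/3757
take √, sign +1: I = 0.19607074

0.196071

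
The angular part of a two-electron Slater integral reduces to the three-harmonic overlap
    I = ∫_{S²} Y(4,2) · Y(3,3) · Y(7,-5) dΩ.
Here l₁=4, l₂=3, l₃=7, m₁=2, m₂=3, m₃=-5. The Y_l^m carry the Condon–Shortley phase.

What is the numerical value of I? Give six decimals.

-0.204818

Checks pass: Σm=0; 14 even; l₃=7∈[1,7].
(2·4+1)(2·3+1)(2·7+1) = 945
Δ: 0! 8! 6! / 15! → 1/45045
sum: t=0:+1/20736 = 1/20736
3j²(4 3 7; 0 0 0) = Δ·Π!·Σ² = 35/1287  (sign -1)
sum: t=0:+1/1036800 = 1/1036800
3j²(4 3 7; 2 3 -5) = Δ·Π!·Σ² = 4/195  (sign +1)
combine: 4πI² = 945·35/1287·4/195 = 980/1859
take √, sign -1: I = -0.20481814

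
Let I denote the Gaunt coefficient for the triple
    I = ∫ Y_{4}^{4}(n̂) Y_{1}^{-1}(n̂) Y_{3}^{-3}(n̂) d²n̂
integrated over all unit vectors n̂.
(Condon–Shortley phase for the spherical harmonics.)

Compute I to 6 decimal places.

0.325735

Rules hold: Σm=0, L=8 even, 3≤3≤5.
N = 9·3·7 = 189
Δ = 2!·6!·0!/9! = 1/252
Racah Σ t=1..1: t=1:−1/36 = -1/36
⇒ 3j(4 1 3; 0 0 0)² = 4/63, sgn +1
Racah Σ t=0..0: t=0:+1/1440 = 1/1440
⇒ 3j(4 1 3; 4 -1 -3)² = 1/9, sgn +1
4πI² = N·(3j₀)²·(3jₘ)² = 4/3
I = +1·√(1.33333/4π) = 0.32573501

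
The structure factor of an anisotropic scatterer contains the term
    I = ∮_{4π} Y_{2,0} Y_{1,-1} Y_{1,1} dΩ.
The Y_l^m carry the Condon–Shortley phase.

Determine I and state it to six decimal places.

0.126157

m-sum 0 ✓  L=4 even ✓  1≤1≤3 ✓
Π(2lᵢ+1) = 5×3×3 = 45
triangle coeff Δ(2,1,1) = 1/30
Σ_t [1,1]: t=1:−1/1 = -1/1
(3j)²=2/15 [(2 1 1; 0 0 0)], sign=+1
Σ_t [0,0]: t=0:+1/4 = 1/4
(3j)²=1/30 [(2 1 1; 0 -1 1)], sign=+1
⇒ 4πI² = 1/5
I = (+1)√(1/5/(4π)) = 0.12615663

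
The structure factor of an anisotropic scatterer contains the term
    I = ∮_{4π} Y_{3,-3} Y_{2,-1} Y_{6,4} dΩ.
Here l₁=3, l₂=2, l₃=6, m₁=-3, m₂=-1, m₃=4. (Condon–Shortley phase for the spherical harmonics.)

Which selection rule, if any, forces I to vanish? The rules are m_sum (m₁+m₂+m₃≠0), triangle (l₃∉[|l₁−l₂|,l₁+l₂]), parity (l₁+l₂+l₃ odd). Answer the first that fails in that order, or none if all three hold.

triangle

Σmᵢ = 0  ✓
l₃∈[|l₁−l₂|,l₁+l₂]=[1,5], have l₃=6  ✗
Σlᵢ = 11 ⇒ odd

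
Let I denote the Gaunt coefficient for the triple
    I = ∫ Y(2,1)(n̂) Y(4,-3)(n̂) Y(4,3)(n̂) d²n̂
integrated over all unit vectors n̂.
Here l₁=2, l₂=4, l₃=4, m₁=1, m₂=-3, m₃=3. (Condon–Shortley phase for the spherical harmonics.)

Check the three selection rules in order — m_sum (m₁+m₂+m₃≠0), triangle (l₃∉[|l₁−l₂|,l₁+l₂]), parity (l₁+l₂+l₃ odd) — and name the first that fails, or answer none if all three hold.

azimuthal sum: 1 − 3 + 3 = 1  ✗
2 ≤ 4 ≤ 6 (triangle on l)
L = 2 + 4 + 4 = 10 (even)

m_sum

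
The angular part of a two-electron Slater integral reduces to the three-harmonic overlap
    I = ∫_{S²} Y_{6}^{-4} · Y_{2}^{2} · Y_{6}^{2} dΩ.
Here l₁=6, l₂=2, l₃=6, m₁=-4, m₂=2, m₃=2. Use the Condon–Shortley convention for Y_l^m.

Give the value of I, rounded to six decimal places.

Rules hold: Σm=0, L=14 even, 4≤6≤8.
N = 13·5·13 = 845
Δ = 2!·10!·2!/15! = 1/90090
Racah Σ t=0..2: t=0:+1/69120 t=1:−1/14400 t=2:+1/69120 = -7/172800
⇒ 3j(6 2 6; 0 0 0)² = 14/715, sgn -1
Racah Σ t=2..2: t=2:+1/322560 = 1/322560
⇒ 3j(6 2 6; -4 2 2)² = 18/1001, sgn +1
4πI² = N·(3j₀)²·(3jₘ)² = 36/121
I = -1·√(0.297521/4π) = -0.15386989

-0.153870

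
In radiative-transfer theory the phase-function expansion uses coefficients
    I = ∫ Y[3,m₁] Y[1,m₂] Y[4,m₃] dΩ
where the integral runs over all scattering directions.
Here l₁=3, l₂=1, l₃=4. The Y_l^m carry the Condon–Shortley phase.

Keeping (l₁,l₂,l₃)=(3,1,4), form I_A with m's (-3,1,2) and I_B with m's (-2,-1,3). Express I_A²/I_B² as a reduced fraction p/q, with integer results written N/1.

1/21

l's match ⇒ only the (l;m) 3-j factors differ between A and B.
A: triangle coeff Δ(3,1,4) = 1/252; Σ_t [0,0]: t=0:+1/1440 = 1/1440; (3j)²=1/252 [(3 1 4; -3 1 2)], sign=+1
B: triangle coeff Δ(3,1,4) = 1/252; Σ_t [0,0]: t=0:+1/240 = 1/240; (3j)²=1/12 [(3 1 4; -2 -1 3)], sign=-1
I_A²/I_B² = (1/252)/(1/12) = 1/21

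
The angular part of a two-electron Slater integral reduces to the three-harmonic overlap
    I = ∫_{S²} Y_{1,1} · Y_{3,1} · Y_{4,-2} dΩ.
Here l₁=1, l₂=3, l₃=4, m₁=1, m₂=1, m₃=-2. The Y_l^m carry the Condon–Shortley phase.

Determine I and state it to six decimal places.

m-sum 0 ✓  L=8 even ✓  2≤4≤4 ✓
Π(2lᵢ+1) = 3×7×9 = 189
triangle coeff Δ(1,3,4) = 1/252
Σ_t [0,0]: t=0:+1/36 = 1/36
(3j)²=4/63 [(1 3 4; 0 0 0)], sign=+1
Σ_t [0,0]: t=0:+1/96 = 1/96
(3j)²=5/84 [(1 3 4; 1 1 -2)], sign=+1
⇒ 4πI² = 5/7
I = (+1)√(5/7/(4π)) = 0.23841361

0.238414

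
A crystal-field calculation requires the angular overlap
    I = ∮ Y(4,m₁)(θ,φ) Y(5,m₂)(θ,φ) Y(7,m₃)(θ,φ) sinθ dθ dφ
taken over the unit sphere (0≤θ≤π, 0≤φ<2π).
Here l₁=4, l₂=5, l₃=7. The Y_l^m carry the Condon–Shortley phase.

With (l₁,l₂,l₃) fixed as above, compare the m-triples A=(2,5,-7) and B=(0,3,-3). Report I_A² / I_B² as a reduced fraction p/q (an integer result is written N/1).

9009/1058

l's match ⇒ only the (l;m) 3-j factors differ between A and B.
A: triangle coeff Δ(4,5,7) = 1/6126120; Σ_t [2,2]: t=2:+1/58060800 = 1/58060800; (3j)²=3/136 [(4 5 7; 2 5 -7)], sign=+1
B: triangle coeff Δ(4,5,7) = 1/6126120; Σ_t [0,2]: t=0:+1/3870720 t=1:−1/181440 t=2:+1/138240 = 23/11612160; (3j)²=529/204204 [(4 5 7; 0 3 -3)], sign=+1
I_A²/I_B² = (3/136)/(529/204204) = 9009/1058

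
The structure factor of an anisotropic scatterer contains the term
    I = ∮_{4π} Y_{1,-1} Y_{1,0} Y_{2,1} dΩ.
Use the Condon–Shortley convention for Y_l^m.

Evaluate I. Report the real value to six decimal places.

-0.218510

Checks pass: Σm=0; 4 even; l₃=2∈[0,2].
(2·1+1)(2·1+1)(2·2+1) = 45
Δ: 0! 2! 2! / 5! → 1/30
sum: t=0:+1/1 = 1/1
3j²(1 1 2; 0 0 0) = Δ·Π!·Σ² = 2/15  (sign +1)
sum: t=0:+1/2 = 1/2
3j²(1 1 2; -1 0 1) = Δ·Π!·Σ² = 1/10  (sign -1)
combine: 4πI² = 45·2/15·1/10 = 3/5
take √, sign -1: I = -0.21850969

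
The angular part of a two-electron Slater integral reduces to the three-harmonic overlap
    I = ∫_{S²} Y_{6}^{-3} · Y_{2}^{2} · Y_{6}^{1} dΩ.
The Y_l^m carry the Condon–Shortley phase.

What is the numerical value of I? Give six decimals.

0.177674

m-sum 0 ✓  L=14 even ✓  4≤6≤8 ✓
Π(2lᵢ+1) = 13×5×13 = 845
triangle coeff Δ(6,2,6) = 1/90090
Σ_t [0,2]: t=0:+1/69120 t=1:−1/14400 t=2:+1/69120 = -7/172800
(3j)²=14/715 [(6 2 6; 0 0 0)], sign=-1
Σ_t [2,2]: t=2:+1/120960 = 1/120960
(3j)²=24/1001 [(6 2 6; -3 2 1)], sign=-1
⇒ 4πI² = 48/121
I = (+1)√(48/121/(4π)) = 0.17767364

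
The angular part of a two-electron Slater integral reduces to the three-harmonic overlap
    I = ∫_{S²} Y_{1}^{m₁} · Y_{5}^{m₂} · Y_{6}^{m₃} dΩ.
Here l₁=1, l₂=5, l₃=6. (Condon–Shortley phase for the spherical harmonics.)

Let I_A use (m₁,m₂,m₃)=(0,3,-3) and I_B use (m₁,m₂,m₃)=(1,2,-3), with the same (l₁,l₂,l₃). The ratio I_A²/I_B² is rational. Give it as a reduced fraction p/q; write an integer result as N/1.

3/4

Shared (l₁,l₂,l₃)=(1,5,6): N and (l;000)² cancel in I_A²/I_B².
A: Δ = 0!·2!·10!/13! = 1/858; Racah Σ t=0..0: t=0:+1/80640 = 1/80640; ⇒ 3j(1 5 6; 0 3 -3)² = 9/286, sgn -1
B: Δ = 0!·2!·10!/13! = 1/858; Racah Σ t=0..0: t=0:+1/60480 = 1/60480; ⇒ 3j(1 5 6; 1 2 -3)² = 6/143, sgn -1
I_A²/I_B² = (9/286)/(6/143) = 3/4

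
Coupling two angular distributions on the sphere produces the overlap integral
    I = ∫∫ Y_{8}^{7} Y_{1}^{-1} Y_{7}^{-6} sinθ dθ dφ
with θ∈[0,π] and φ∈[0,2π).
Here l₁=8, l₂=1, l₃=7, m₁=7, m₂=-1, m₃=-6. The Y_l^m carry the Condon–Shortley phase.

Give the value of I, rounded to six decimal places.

-0.313531

Rules hold: Σm=0, L=16 even, 7≤7≤9.
N = 17·3·15 = 765
Δ = 2!·14!·0!/17! = 1/2040
Racah Σ t=1..1: t=1:−1/25401600 = -1/25401600
⇒ 3j(8 1 7; 0 0 0)² = 8/255, sgn +1
Racah Σ t=0..0: t=0:+1/12454041600 = 1/12454041600
⇒ 3j(8 1 7; 7 -1 -6)² = 7/136, sgn -1
4πI² = N·(3j₀)²·(3jₘ)² = 21/17
I = -1·√(1.23529/4π) = -0.31353083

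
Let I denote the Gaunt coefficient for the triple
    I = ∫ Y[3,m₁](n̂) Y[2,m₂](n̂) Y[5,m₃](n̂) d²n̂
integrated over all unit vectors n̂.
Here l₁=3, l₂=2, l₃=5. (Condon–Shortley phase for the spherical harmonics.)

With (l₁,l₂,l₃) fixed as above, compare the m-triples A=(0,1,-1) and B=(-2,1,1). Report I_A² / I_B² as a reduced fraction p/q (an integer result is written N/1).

l's match ⇒ only the (l;m) 3-j factors differ between A and B.
A: triangle coeff Δ(3,2,5) = 1/2310; Σ_t [0,0]: t=0:+1/216 = 1/216; (3j)²=8/231 [(3 2 5; 0 1 -1)], sign=+1
B: triangle coeff Δ(3,2,5) = 1/2310; Σ_t [0,0]: t=0:+1/720 = 1/720; (3j)²=4/385 [(3 2 5; -2 1 1)], sign=+1
I_A²/I_B² = (8/231)/(4/385) = 10/3

10/3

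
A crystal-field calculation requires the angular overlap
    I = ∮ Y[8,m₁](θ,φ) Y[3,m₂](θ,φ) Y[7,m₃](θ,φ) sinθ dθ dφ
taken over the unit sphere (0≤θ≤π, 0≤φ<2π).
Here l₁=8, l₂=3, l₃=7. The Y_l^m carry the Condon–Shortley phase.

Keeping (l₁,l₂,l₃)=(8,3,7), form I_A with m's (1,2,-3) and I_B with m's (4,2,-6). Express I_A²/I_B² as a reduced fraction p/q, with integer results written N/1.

17150/6877

Shared (l₁,l₂,l₃)=(8,3,7): N and (l;000)² cancel in I_A²/I_B².
A: Δ = 4!·12!·2!/19! = 1/5290740; Racah Σ t=3..4: t=3:−1/11612160 t=4:+1/52254720 = -1/14929920; ⇒ 3j(8 3 7; 1 2 -3)² = 1225/75582, sgn -1
B: Δ = 4!·12!·2!/19! = 1/5290740; Racah Σ t=3..4: t=3:−1/479001600 t=4:+1/11496038400 = -23/11496038400; ⇒ 3j(8 3 7; 4 2 -6)² = 529/81396, sgn +1
I_A²/I_B² = (1225/75582)/(529/81396) = 17150/6877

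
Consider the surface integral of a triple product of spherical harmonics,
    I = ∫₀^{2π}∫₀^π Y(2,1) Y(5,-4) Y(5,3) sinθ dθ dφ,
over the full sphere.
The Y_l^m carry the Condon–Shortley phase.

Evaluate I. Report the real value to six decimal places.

Rules hold: Σm=0, L=12 even, 3≤5≤7.
N = 5·11·11 = 605
Δ = 2!·2!·8!/13! = 1/38610
Racah Σ t=0..2: t=0:+1/2880 t=1:−1/576 t=2:+1/2880 = -1/960
⇒ 3j(2 5 5; 0 0 0)² = 10/429, sgn +1
Racah Σ t=0..1: t=0:+1/10080 t=1:−1/80640 = 1/11520
⇒ 3j(2 5 5; 1 -4 3)² = 49/1430, sgn +1
4πI² = N·(3j₀)²·(3jₘ)² = 245/507
I = +1·√(0.483235/4π) = 0.19609844

0.196098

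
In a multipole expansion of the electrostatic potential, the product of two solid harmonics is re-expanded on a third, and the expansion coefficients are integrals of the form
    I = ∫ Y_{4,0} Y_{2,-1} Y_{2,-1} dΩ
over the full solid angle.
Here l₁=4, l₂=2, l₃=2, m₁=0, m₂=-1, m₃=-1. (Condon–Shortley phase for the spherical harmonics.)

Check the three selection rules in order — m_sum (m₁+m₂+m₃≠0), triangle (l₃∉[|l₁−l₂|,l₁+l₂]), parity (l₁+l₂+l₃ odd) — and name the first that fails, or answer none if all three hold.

m₁+m₂+m₃ = 0 − 1 − 1 = -2  ✗
triangle: |4−2|=2 ≤ l₃=2 ≤ 4+2=6
parity: l₁+l₂+l₃ = 8 is even

m_sum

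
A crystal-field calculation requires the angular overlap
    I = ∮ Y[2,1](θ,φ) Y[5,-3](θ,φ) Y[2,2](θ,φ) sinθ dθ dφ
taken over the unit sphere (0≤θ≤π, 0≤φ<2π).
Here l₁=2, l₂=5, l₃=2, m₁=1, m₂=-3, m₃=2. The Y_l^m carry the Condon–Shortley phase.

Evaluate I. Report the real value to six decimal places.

0.000000

|2−5|≤2≤2+5 violated ⇒ I = 0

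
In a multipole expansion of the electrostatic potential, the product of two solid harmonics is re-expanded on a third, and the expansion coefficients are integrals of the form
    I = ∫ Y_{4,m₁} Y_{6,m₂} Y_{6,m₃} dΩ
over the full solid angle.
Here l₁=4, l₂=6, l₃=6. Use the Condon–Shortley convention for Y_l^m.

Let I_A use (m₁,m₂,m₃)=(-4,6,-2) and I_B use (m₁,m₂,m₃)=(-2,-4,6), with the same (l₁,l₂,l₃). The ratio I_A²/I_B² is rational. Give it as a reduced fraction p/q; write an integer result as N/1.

Shared (l₁,l₂,l₃)=(4,6,6): N and (l;000)² cancel in I_A²/I_B².
A: Δ = 4!·4!·8!/17! = 1/15315300; Racah Σ t=4..4: t=4:+1/23224320 = 1/23224320; ⇒ 3j(4 6 6; -4 6 -2)² = 1/442, sgn +1
B: Δ = 4!·4!·8!/17! = 1/15315300; Racah Σ t=2..2: t=2:+1/3870720 = 1/3870720; ⇒ 3j(4 6 6; -2 -4 6)² = 135/6188, sgn +1
I_A²/I_B² = (1/442)/(135/6188) = 14/135

14/135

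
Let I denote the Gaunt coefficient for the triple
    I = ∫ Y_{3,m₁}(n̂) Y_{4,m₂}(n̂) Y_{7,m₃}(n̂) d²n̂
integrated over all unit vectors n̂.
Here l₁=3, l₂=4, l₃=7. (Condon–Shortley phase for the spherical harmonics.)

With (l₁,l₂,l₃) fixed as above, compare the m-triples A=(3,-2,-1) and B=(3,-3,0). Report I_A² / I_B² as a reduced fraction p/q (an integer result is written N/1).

4/1

Same 3,4,7: normalisation and zero-m 3j drop out of the ratio.
A: Δ: 0! 6! 8! / 15! → 1/45045; sum: t=0:+1/1036800 = 1/1036800; 3j²(3 4 7; 3 -2 -1) = Δ·Π!·Σ² = 4/6435  (sign +1)
B: Δ: 0! 6! 8! / 15! → 1/45045; sum: t=0:+1/3628800 = 1/3628800; 3j²(3 4 7; 3 -3 0) = Δ·Π!·Σ² = 1/6435  (sign -1)
I_A²/I_B² = (4/6435)/(1/6435) = 4/1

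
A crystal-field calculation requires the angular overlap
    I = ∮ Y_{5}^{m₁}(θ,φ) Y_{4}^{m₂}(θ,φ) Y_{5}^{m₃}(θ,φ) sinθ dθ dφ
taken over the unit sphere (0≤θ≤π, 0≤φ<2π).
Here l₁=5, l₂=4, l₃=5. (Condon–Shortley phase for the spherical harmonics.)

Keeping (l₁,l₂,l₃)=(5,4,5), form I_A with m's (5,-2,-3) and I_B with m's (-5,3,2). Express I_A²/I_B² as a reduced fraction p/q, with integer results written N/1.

12/7

l's match ⇒ only the (l;m) 3-j factors differ between A and B.
A: triangle coeff Δ(5,4,5) = 1/3153150; Σ_t [0,0]: t=0:+1/69120 = 1/69120; (3j)²=4/143 [(5 4 5; 5 -2 -3)], sign=+1
B: triangle coeff Δ(5,4,5) = 1/3153150; Σ_t [4,4]: t=4:+1/103680 = 1/103680; (3j)²=7/429 [(5 4 5; -5 3 2)], sign=-1
I_A²/I_B² = (4/143)/(7/429) = 12/7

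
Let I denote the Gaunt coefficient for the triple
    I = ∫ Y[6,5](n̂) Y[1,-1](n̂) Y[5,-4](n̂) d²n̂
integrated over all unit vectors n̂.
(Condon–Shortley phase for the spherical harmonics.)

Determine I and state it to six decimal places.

-0.303018

m-sum 0 ✓  L=12 even ✓  5≤5≤7 ✓
Π(2lᵢ+1) = 13×3×11 = 429
triangle coeff Δ(6,1,5) = 1/858
Σ_t [1,1]: t=1:−1/14400 = -1/14400
(3j)²=6/143 [(6 1 5; 0 0 0)], sign=+1
Σ_t [0,0]: t=0:+1/725760 = 1/725760
(3j)²=5/78 [(6 1 5; 5 -1 -4)], sign=-1
⇒ 4πI² = 15/13
I = (-1)√(15/13/(4π)) = -0.30301841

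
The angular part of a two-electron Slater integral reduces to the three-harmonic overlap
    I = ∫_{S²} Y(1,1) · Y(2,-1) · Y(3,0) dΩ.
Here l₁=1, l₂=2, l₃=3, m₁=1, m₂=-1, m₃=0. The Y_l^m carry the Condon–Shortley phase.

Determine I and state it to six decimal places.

0.143048

Checks pass: Σm=0; 6 even; l₃=3∈[1,3].
(2·1+1)(2·2+1)(2·3+1) = 105
Δ: 0! 2! 4! / 7! → 1/105
sum: t=0:+1/4 = 1/4
3j²(1 2 3; 0 0 0) = Δ·Π!·Σ² = 3/35  (sign -1)
sum: t=0:+1/12 = 1/12
3j²(1 2 3; 1 -1 0) = Δ·Π!·Σ² = 1/35  (sign -1)
combine: 4πI² = 105·3/35·1/35 = 9/35
take √, sign +1: I = 0.14304817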